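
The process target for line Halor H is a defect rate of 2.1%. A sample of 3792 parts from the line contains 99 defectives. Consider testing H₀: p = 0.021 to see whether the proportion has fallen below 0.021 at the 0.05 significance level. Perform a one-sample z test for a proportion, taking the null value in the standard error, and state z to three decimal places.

z = 2.194

p̂ = 99/3792 = 0.026108.
Standard error under H₀: √(0.021×0.979/3792) = 0.002328.
z = (0.026108 − 0.021)/0.002328 = 0.005108/0.002328 = 2.194.
p-value = P(Z < 2.194) ≈ 0.9859, so at α = 0.05 we fail to reject H₀.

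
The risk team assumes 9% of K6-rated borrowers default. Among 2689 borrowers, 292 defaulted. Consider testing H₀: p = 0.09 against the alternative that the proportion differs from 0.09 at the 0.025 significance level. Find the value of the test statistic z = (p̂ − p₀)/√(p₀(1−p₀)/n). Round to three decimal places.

p̂ = 292/2689 = 0.108591.
Standard error under H₀: √(0.09×0.91/2689) = 0.005519.
z = (0.108591 − 0.09)/0.005519 = 0.018591/0.005519 = 3.369.
Two-sided p-value ≈ 2·Φ(−3.369) = 0.0008; since p < α = 0.025, reject H₀.

z = 3.369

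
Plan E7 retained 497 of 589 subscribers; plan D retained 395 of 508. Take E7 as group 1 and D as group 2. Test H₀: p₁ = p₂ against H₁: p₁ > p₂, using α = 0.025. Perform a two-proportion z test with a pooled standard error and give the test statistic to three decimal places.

z = 2.807

p̂₁ = 497/589 ≈ 0.84380, p̂₂ = 395/508 ≈ 0.77756.
Pooled p̂ = (497+395)/(589+508) = 892/1097 = 0.81313.
SE = √(0.151952 × 0.0036663) = 0.02360.
z = (0.84380 − 0.77756)/0.02360 = 0.06624/0.02360 = 2.807.
p-value = P(Z > 2.807) ≈ 0.0025; since p < α = 0.025, reject H₀.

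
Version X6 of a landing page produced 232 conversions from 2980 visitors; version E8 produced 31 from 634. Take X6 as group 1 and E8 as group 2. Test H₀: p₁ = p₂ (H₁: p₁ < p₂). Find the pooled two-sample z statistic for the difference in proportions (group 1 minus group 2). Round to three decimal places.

z = 2.549

p̂₁ = 232/2980 = 0.077852, p̂₂ = 31/634 = 0.048896.
Pooled p̂ = (232+31)/(2980+634) = 263/3614 = 0.072773.
SE = √(0.0674767 × 0.00191286) = 0.011361.
z = (0.077852 − 0.048896)/0.011361 = 0.028956/0.011361 = 2.549.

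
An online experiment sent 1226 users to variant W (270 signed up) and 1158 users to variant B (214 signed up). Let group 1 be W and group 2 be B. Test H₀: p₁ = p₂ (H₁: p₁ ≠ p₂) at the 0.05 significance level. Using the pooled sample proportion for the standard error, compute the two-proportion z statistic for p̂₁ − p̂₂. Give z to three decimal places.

p̂₁ = 270/1226 = 0.220228, p̂₂ = 214/1158 = 0.184801.
Pooled p̂ = (270+214)/(1226+1158) = 484/2384 = 0.203020.
SE = √(0.161803 × 0.00167922) = 0.016483.
z = (0.220228 − 0.184801)/0.016483 = 0.035427/0.016483 = 2.149.
p-value = 2·P(Z > 2.149) ≈ 0.0316; since p < α = 0.05, reject H₀.

z = 2.149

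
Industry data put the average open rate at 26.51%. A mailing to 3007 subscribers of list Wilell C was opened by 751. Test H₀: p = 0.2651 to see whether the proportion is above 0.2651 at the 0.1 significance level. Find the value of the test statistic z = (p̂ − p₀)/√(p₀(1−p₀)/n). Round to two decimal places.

z = -1.91

p̂ = 751/3007 ≈ 0.2498.
SE = √(p₀(1−p₀)/n) = √(0.19482/3007) = 0.0080.
z = (0.2498 − 0.2651)/0.0080 = -0.0153/0.0080 = -1.91.
p-value = P(Z > -1.907) ≈ 0.9717; since p > α = 0.1, fail to reject H₀.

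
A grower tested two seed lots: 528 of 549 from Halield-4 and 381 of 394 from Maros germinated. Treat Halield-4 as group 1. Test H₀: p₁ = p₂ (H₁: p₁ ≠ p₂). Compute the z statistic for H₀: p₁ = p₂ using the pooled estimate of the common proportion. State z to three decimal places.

p̂₁ = 528/549 = 0.96175, p̂₂ = 381/394 = 0.96701.
Pooled p̂ = (528+381)/(549+394) = 909/943 = 0.96394.
SE = √(p̂(1−p̂)(1/n₁+1/n₂)) = √(0.96394·0.03606·0.00435956) = √(0.000151517) = 0.01231.
z = (0.96175 − 0.96701)/0.01231 = -0.00526/0.01231 = -0.427.
Two-sided p-value ≈ 2·Φ(−0.427) = 0.6694.

z = -0.427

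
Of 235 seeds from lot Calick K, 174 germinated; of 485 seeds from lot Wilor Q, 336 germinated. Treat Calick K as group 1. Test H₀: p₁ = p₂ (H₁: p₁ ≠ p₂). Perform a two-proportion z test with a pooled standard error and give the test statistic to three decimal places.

z = 1.319

p̂₁ = 174/235 ≈ 0.74043, p̂₂ = 336/485 ≈ 0.69278.
Pooled p̂ = (174+336)/(235+485) = 510/720 = 0.70833.
SE = √(0.206597 × 0.00631717) = 0.03613.
z = (0.74043 − 0.69278)/0.03613 = 0.04765/0.03613 = 1.319.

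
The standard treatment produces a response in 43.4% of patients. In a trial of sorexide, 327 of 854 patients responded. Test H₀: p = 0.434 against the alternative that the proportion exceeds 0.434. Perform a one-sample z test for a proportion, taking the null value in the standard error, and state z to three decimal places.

p̂ = 327/854 = 0.38290.
Under H₀, SE = √(0.434·0.566/854) = √(0.000287639) = 0.01696.
z = (0.38290 − 0.434)/0.01696 = -0.05110/0.01696 = -3.013.
p-value = P(Z > -3.013) ≈ 0.9987.

z = -3.013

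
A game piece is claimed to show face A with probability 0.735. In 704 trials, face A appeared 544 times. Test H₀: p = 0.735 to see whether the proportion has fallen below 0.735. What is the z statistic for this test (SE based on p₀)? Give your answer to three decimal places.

p̂ = 544/704 = 0.772727.
Standard error under H₀: √(0.735×0.265/704) = 0.016633.
z = (0.772727 − 0.735)/0.016633 = 0.037727/0.016633 = 2.268.
p-value = P(Z < 2.268) ≈ 0.9883.

z = 2.268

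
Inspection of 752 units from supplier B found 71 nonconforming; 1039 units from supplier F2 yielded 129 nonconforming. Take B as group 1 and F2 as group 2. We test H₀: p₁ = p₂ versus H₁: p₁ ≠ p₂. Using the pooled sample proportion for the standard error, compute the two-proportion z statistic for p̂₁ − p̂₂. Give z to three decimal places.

p̂₁ = 71/752 = 0.094415, p̂₂ = 129/1039 = 0.124158.
Pooled p̂ = (71+129)/(752+1039) = 200/1791 = 0.111669.
SE = √(0.0991994 × 0.00229225) = 0.015079.
z = (0.094415 − 0.124158)/0.015079 = -0.029743/0.015079 = -1.972.
p-value = 2·P(Z > 1.972) ≈ 0.0486.

z = -1.972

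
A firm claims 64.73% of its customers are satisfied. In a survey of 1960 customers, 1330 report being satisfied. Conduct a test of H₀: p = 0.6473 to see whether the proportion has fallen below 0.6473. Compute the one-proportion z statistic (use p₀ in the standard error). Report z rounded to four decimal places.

p̂ = 1330/1960 = 0.6785714.
Under H₀, SE = √(0.6473·0.3527/1960) = √(0.000116481) = 0.0107926.
z = (0.6785714 − 0.6473)/0.0107926 = 0.0312714/0.0107926 = 2.8975.

z = 2.8975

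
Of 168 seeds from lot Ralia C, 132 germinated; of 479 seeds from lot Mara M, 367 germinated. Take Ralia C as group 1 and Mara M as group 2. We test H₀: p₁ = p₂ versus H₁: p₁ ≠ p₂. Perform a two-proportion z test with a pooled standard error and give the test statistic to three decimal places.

p̂₁ = 132/168 ≈ 0.78571, p̂₂ = 367/479 ≈ 0.76618.
Pooled p̂ = (132+367)/(168+479) = 499/647 = 0.77125.
SE = √(0.176422 × 0.00804006) = 0.03766.
z = (0.78571 − 0.76618)/0.03766 = 0.01953/0.03766 = 0.519.

z = 0.519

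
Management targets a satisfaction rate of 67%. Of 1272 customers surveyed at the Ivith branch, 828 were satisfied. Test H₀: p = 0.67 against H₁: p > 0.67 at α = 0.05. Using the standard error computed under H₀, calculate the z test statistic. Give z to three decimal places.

p̂ = 828/1272 = 0.650943.
Standard error under H₀: √(0.67×0.33/1272) = 0.013184.
z = (0.650943 − 0.67)/0.013184 = -0.019057/0.013184 = -1.445.
p-value = P(Z > -1.445) ≈ 0.9258; since p > α = 0.05, fail to reject H₀.

z = -1.445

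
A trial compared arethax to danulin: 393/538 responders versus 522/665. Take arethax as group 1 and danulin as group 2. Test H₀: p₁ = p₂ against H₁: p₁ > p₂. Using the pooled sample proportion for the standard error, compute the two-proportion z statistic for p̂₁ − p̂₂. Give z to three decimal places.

p̂₁ = 393/538 = 0.73048, p̂₂ = 522/665 = 0.78496.
Pooled p̂ = (393+522)/(538+665) = 915/1203 = 0.76060.
SE = √(0.182088 × 0.0033625) = 0.02474.
z = (0.73048 − 0.78496)/0.02474 = -0.05448/0.02474 = -2.202.

z = -2.202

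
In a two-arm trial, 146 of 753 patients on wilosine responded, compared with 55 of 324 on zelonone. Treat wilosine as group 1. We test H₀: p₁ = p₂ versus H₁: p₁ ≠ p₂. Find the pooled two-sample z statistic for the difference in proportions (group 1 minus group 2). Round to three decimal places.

z = 0.932

p̂₁ = 146/753 ≈ 0.19389, p̂₂ = 55/324 ≈ 0.16975.
Pooled p̂ = (146+55)/(753+324) = 201/1077 = 0.18663.
SE = √(p̂(1−p̂)(1/n₁+1/n₂)) = √(0.18663·0.81337·0.00441444) = √(0.000670107) = 0.02589.
z = (0.19389 − 0.16975)/0.02589 = 0.02414/0.02589 = 0.932.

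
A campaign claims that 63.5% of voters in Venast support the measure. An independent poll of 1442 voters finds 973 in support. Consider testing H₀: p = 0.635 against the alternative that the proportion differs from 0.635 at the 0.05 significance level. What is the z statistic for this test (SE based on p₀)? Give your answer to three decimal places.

z = 3.136

p̂ = 973/1442 = 0.67476.
Standard error under H₀: √(0.635×0.365/1442) = 0.01268.
z = (0.67476 − 0.635)/0.01268 = 0.03976/0.01268 = 3.136.
p-value = 2·P(Z > 3.136) ≈ 0.0017, so at α = 0.05 we reject H₀.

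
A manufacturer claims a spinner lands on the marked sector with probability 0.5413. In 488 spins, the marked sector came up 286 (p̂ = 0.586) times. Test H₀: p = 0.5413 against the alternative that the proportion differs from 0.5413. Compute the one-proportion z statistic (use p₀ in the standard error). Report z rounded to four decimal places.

z = 1.9846

p̂ = 286/488 ≈ 0.586066.
Standard error under H₀: √(0.5413×0.4587/488) = 0.022557.
z = (0.586066 − 0.5413)/0.022557 = 0.044766/0.022557 = 1.9846.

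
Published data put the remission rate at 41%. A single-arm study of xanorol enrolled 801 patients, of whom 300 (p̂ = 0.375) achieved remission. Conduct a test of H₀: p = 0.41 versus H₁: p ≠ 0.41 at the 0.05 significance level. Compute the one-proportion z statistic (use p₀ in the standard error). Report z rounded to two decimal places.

z = -2.04

p̂ = 300/801 ≈ 0.3745.
Standard error under H₀: √(0.41×0.59/801) = 0.0174.
z = (0.3745 − 0.41)/0.0174 = -0.0355/0.0174 = -2.04.
p-value = 2·P(Z > 2.041) ≈ 0.0413, so at α = 0.05 we reject H₀.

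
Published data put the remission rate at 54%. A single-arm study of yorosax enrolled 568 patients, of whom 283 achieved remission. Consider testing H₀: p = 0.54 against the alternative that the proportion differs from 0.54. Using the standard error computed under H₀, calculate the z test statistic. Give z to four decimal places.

z = -1.9969

p̂ = 283/568 = 0.4982394.
Standard error under H₀: √(0.54×0.46/568) = 0.0209123.
z = (0.4982394 − 0.54)/0.0209123 = -0.0417606/0.0209123 = -1.9969.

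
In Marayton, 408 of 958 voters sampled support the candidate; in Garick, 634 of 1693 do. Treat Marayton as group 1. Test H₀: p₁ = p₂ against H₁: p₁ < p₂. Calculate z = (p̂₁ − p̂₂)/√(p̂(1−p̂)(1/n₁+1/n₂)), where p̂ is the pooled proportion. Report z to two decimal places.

z = 2.60

p̂₁ = 408/958 ≈ 0.42589, p̂₂ = 634/1693 ≈ 0.37448.
Pooled p̂ = (408+634)/(958+1693) = 1042/2651 = 0.39306.
SE = √(0.238564 × 0.00163451) = 0.01975.
z = (0.42589 − 0.37448)/0.01975 = 0.05141/0.01975 = 2.60.
p-value = P(Z < 2.603) ≈ 0.9954.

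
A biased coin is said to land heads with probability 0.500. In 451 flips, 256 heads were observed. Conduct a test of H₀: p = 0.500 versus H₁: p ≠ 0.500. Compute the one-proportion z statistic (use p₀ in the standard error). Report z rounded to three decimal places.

z = 2.872

p̂ = 256/451 = 0.567627.
Standard error under H₀: √(0.5×0.5/451) = 0.023544.
z = (0.567627 − 0.5)/0.023544 = 0.067627/0.023544 = 2.872.
Two-sided p-value ≈ 2·Φ(−2.872) = 0.0041.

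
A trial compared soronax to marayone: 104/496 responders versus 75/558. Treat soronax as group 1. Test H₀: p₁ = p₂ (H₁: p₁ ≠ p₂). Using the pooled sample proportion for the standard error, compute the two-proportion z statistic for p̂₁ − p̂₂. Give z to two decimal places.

z = 3.25

p̂₁ = 104/496 ≈ 0.2097, p̂₂ = 75/558 ≈ 0.1344.
Pooled p̂ = (104+75)/(496+558) = 179/1054 = 0.1698.
SE = √(0.140987 × 0.00380824) = 0.0232.
z = (0.2097 − 0.1344)/0.0232 = 0.0753/0.0232 = 3.25.
Two-sided p-value ≈ 2·Φ(−3.248) = 0.0012.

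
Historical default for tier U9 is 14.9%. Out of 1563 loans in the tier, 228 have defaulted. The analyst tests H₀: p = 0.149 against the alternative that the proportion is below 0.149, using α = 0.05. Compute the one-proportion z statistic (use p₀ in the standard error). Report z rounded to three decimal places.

p̂ = 228/1563 = 0.14587.
Under H₀, SE = √(0.149·0.851/1563) = √(8.11254e-05) = 0.00901.
z = (0.14587 − 0.149)/0.00901 = -0.00313/0.00901 = -0.347.
p-value = P(Z < -0.347) ≈ 0.3642; since p > α = 0.05, fail to reject H₀.

z = -0.347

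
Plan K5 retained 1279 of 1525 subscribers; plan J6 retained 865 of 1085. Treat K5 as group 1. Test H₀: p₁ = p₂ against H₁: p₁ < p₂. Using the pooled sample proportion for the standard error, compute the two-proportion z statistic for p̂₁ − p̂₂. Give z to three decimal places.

z = 2.725

p̂₁ = 1279/1525 = 0.83869, p̂₂ = 865/1085 = 0.79724.
Pooled p̂ = (1279+865)/(1525+1085) = 2144/2610 = 0.82146.
SE = √(0.146666 × 0.0015774) = 0.01521.
z = (0.83869 − 0.79724)/0.01521 = 0.04145/0.01521 = 2.725.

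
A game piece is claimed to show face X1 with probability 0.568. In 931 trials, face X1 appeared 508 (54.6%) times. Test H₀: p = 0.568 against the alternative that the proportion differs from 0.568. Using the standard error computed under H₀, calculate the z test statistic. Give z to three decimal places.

z = -1.377

p̂ = 508/931 ≈ 0.54565.
Under H₀, SE = √(0.568·0.432/931) = √(0.000263562) = 0.01623.
z = (0.54565 − 0.568)/0.01623 = -0.02235/0.01623 = -1.377.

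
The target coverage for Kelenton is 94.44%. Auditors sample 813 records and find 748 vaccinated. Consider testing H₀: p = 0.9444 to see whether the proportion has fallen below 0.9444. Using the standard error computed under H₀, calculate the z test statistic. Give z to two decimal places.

z = -3.03

p̂ = 748/813 = 0.92005.
Standard error under H₀: √(0.9444×0.0556/813) = 0.00804.
z = (0.92005 − 0.9444)/0.00804 = -0.02435/0.00804 = -3.03.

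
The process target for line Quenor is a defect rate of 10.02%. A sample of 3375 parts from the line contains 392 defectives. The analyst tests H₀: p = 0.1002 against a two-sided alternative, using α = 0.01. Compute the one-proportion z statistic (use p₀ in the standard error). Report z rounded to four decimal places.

p̂ = 392/3375 ≈ 0.1161481.
Under H₀, SE = √(0.1002·0.8998/3375) = √(2.67141e-05) = 0.0051686.
z = (0.1161481 − 0.1002)/0.0051686 = 0.0159481/0.0051686 = 3.0856.
Two-sided p-value ≈ 2·Φ(−3.086) = 0.0020; since p < α = 0.01, reject H₀.

z = 3.0856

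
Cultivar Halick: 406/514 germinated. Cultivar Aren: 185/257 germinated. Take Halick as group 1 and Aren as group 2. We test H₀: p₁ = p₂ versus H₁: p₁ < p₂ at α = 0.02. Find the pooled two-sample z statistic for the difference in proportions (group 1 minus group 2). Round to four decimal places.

z = 2.1671

p̂₁ = 406/514 ≈ 0.789883, p̂₂ = 185/257 ≈ 0.719844.
Pooled p̂ = (406+185)/(514+257) = 591/771 = 0.766537.
SE = √(0.178958 × 0.00583658) = 0.032319.
z = (0.789883 − 0.719844)/0.032319 = 0.070039/0.032319 = 2.1671.
p-value = P(Z < 2.167) ≈ 0.9849, so at α = 0.02 we fail to reject H₀.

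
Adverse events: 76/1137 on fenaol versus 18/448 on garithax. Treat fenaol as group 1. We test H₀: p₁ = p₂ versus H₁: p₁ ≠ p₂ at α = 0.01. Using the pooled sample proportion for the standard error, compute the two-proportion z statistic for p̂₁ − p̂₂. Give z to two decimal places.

z = 2.02

p̂₁ = 76/1137 ≈ 0.0668, p̂₂ = 18/448 ≈ 0.0402.
Pooled p̂ = (76+18)/(1137+448) = 94/1585 = 0.0593.
SE = √(p̂(1−p̂)(1/n₁+1/n₂)) = √(0.0593·0.9407·0.00311165) = √(0.000173595) = 0.0132.
z = (0.0668 − 0.0402)/0.0132 = 0.0266/0.0132 = 2.02.
p-value = 2·P(Z > 2.024) ≈ 0.0430. With α = 0.01, fail to reject H₀.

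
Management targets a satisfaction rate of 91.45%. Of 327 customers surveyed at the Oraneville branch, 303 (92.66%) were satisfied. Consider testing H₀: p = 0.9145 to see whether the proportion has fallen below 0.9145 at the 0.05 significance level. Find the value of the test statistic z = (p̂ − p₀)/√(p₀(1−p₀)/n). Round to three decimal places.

p̂ = 303/327 ≈ 0.92661.
Under H₀, SE = √(0.9145·0.0855/327) = √(0.000239112) = 0.01546.
z = (0.92661 − 0.9145)/0.01546 = 0.01211/0.01546 = 0.783.
p-value = P(Z < 0.783) ≈ 0.7831, so at α = 0.05 we fail to reject H₀.

z = 0.783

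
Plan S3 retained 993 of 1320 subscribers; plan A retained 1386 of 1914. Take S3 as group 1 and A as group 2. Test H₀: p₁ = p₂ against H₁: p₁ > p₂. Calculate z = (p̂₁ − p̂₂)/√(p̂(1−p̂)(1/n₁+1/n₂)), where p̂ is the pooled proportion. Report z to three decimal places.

p̂₁ = 993/1320 = 0.75227, p̂₂ = 1386/1914 = 0.72414.
Pooled p̂ = (993+1386)/(1320+1914) = 2379/3234 = 0.73562.
SE = √(0.194482 × 0.00128004) = 0.01578.
z = (0.75227 − 0.72414)/0.01578 = 0.02813/0.01578 = 1.783.

z = 1.783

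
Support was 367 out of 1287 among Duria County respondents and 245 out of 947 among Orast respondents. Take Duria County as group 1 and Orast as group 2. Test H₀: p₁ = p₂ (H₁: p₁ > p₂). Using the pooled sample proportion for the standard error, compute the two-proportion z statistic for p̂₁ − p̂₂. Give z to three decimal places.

z = 1.385

p̂₁ = 367/1287 = 0.285159, p̂₂ = 245/947 = 0.258712.
Pooled p̂ = (367+245)/(1287+947) = 612/2234 = 0.273948.
SE = √(p̂(1−p̂)(1/n₁+1/n₂)) = √(0.273948·0.726052·0.00183297) = √(0.000364578) = 0.019094.
z = (0.285159 − 0.258712)/0.019094 = 0.026447/0.019094 = 1.385.
p-value = P(Z > 1.385) ≈ 0.0830.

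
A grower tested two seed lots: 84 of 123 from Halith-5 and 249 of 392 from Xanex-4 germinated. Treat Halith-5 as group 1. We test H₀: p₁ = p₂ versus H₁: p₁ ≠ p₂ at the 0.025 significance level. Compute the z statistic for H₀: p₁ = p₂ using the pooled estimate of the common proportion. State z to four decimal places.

z = 0.9660

p̂₁ = 84/123 ≈ 0.682927, p̂₂ = 249/392 ≈ 0.635204.
Pooled p̂ = (84+249)/(123+392) = 333/515 = 0.646602.
SE = √(0.228508 × 0.0106811) = 0.049404.
z = (0.682927 − 0.635204)/0.049404 = 0.047723/0.049404 = 0.9660.
Two-sided p-value ≈ 2·Φ(−0.966) = 0.3341; since p > α = 0.025, fail to reject H₀.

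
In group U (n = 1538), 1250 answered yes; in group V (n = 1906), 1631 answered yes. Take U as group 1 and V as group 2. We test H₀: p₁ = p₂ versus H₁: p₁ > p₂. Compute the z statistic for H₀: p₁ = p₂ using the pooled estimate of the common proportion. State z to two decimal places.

z = -3.39

p̂₁ = 1250/1538 = 0.8127, p̂₂ = 1631/1906 = 0.8557.
Pooled p̂ = (1250+1631)/(1538+1906) = 2881/3444 = 0.8365.
SE = √(0.136749 × 0.00117485) = 0.0127.
z = (0.8127 − 0.8557)/0.0127 = -0.0430/0.0127 = -3.39.
p-value = P(Z > -3.390) ≈ 0.9997.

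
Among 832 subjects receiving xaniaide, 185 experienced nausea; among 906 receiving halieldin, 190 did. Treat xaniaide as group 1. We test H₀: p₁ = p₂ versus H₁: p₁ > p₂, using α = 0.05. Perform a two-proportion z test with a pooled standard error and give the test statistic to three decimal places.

z = 0.640

p̂₁ = 185/832 = 0.222356, p̂₂ = 190/906 = 0.209713.
Pooled p̂ = (185+190)/(832+906) = 375/1738 = 0.215765.
SE = √(p̂(1−p̂)(1/n₁+1/n₂)) = √(0.215765·0.784235·0.00230568) = √(0.000390145) = 0.019752.
z = (0.222356 − 0.209713)/0.019752 = 0.012643/0.019752 = 0.640.
p-value = P(Z > 0.640) ≈ 0.2611, so at α = 0.05 we fail to reject H₀.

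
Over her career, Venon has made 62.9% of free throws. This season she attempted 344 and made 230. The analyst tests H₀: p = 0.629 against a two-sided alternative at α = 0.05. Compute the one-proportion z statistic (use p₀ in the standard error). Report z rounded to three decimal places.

z = 1.521

p̂ = 230/344 = 0.668605.
Standard error under H₀: √(0.629×0.371/344) = 0.026046.
z = (0.668605 − 0.629)/0.026046 = 0.039605/0.026046 = 1.521.
Two-sided p-value ≈ 2·Φ(−1.521) = 0.1284; since p > α = 0.05, fail to reject H₀.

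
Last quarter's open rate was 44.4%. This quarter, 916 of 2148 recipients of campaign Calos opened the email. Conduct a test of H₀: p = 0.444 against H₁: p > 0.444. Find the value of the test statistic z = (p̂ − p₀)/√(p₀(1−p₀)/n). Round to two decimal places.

p̂ = 916/2148 ≈ 0.4264.
Standard error under H₀: √(0.444×0.556/2148) = 0.0107.
z = (0.4264 − 0.444)/0.0107 = -0.0176/0.0107 = -1.64.
p-value = P(Z > -1.638) ≈ 0.9493.

z = -1.64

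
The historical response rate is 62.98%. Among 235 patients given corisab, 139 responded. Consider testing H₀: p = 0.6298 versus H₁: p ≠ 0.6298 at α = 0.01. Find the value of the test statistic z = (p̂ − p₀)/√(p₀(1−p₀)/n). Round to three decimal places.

z = -1.216

p̂ = 139/235 = 0.59149.
Standard error under H₀: √(0.6298×0.3702/235) = 0.03150.
z = (0.59149 − 0.6298)/0.03150 = -0.03831/0.03150 = -1.216.
Two-sided p-value ≈ 2·Φ(−1.216) = 0.2239; since p > α = 0.01, fail to reject H₀.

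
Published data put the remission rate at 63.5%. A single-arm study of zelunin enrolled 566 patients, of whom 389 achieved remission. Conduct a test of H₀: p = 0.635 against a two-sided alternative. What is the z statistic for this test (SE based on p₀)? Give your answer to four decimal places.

p̂ = 389/566 ≈ 0.687279.
Standard error under H₀: √(0.635×0.365/566) = 0.020236.
z = (0.687279 − 0.635)/0.020236 = 0.052279/0.020236 = 2.5835.
p-value = 2·P(Z > 2.583) ≈ 0.0098.

z = 2.5835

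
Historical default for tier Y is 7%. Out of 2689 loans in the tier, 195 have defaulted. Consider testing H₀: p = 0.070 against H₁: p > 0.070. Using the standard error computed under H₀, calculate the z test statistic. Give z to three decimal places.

p̂ = 195/2689 ≈ 0.07252.
Standard error under H₀: √(0.07×0.93/2689) = 0.00492.
z = (0.07252 − 0.07)/0.00492 = 0.00252/0.00492 = 0.512.
p-value = P(Z > 0.512) ≈ 0.3044.

z = 0.512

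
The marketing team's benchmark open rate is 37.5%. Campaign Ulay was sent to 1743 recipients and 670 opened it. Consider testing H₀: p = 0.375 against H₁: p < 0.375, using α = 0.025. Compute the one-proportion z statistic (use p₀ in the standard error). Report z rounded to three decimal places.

z = 0.810

p̂ = 670/1743 ≈ 0.384395.
Standard error under H₀: √(0.375×0.625/1743) = 0.011596.
z = (0.384395 − 0.375)/0.011596 = 0.009395/0.011596 = 0.810.
p-value = P(Z < 0.810) ≈ 0.7911. With α = 0.025, fail to reject H₀.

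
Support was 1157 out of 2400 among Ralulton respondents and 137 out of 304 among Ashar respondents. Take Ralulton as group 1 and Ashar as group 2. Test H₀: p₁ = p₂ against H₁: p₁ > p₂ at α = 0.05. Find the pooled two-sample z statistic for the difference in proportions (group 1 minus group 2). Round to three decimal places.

p̂₁ = 1157/2400 = 0.48208, p̂₂ = 137/304 = 0.45066.
Pooled p̂ = (1157+137)/(2400+304) = 1294/2704 = 0.47855.
SE = √(p̂(1−p̂)(1/n₁+1/n₂)) = √(0.47855·0.52145·0.00370614) = √(0.00092483) = 0.03041.
z = (0.48208 − 0.45066)/0.03041 = 0.03142/0.03041 = 1.033.
p-value = P(Z > 1.033) ≈ 0.1507. With α = 0.05, fail to reject H₀.

z = 1.033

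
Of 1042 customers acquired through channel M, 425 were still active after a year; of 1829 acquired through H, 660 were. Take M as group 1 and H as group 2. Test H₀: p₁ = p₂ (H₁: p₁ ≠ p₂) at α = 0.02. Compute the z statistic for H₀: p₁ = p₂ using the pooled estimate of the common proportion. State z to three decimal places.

p̂₁ = 425/1042 ≈ 0.40787, p̂₂ = 660/1829 ≈ 0.36085.
Pooled p̂ = (425+660)/(1042+1829) = 1085/2871 = 0.37792.
SE = √(0.235096 × 0.00150644) = 0.01882.
z = (0.40787 − 0.36085)/0.01882 = 0.04702/0.01882 = 2.498.
Two-sided p-value ≈ 2·Φ(−2.498) = 0.0125, so at α = 0.02 we reject H₀.

z = 2.498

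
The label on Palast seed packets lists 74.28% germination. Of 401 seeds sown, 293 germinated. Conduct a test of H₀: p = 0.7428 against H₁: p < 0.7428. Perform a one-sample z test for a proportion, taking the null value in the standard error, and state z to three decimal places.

p̂ = 293/401 ≈ 0.73067.
SE = √(p₀(1−p₀)/n) = √(0.19105/401) = 0.02183.
z = (0.73067 − 0.7428)/0.02183 = -0.01213/0.02183 = -0.556.

z = -0.556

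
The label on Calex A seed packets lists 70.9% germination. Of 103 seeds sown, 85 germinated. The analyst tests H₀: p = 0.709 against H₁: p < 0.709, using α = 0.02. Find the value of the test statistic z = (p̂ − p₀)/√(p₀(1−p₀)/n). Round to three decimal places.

z = 2.597

p̂ = 85/103 ≈ 0.82524.
Under H₀, SE = √(0.709·0.291/103) = √(0.0020031) = 0.04476.
z = (0.82524 − 0.709)/0.04476 = 0.11624/0.04476 = 2.597.
p-value = P(Z < 2.597) ≈ 0.9953, so at α = 0.02 we fail to reject H₀.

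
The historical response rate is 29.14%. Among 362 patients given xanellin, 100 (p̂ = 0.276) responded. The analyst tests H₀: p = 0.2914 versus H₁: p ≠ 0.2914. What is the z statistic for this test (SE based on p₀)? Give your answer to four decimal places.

p̂ = 100/362 = 0.276243.
Under H₀, SE = √(0.2914·0.7086/362) = √(0.000570403) = 0.023883.
z = (0.276243 − 0.2914)/0.023883 = -0.015157/0.023883 = -0.6346.

z = -0.6346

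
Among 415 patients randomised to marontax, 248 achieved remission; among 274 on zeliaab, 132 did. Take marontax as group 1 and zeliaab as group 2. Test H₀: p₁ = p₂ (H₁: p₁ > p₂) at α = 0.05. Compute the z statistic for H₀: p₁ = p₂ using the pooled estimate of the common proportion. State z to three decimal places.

p̂₁ = 248/415 ≈ 0.597590, p̂₂ = 132/274 ≈ 0.481752.
Pooled p̂ = (248+132)/(415+274) = 380/689 = 0.551524.
SE = √(0.247345 × 0.00605927) = 0.038713.
z = (0.597590 − 0.481752)/0.038713 = 0.115838/0.038713 = 2.992.
p-value = P(Z > 2.992) ≈ 0.0014; since p < α = 0.05, reject H₀.

z = 2.992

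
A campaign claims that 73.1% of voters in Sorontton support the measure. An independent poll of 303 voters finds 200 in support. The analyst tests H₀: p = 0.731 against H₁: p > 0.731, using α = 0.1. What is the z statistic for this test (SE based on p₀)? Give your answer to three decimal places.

z = -2.784

p̂ = 200/303 = 0.660066.
Standard error under H₀: √(0.731×0.269/303) = 0.025475.
z = (0.660066 − 0.731)/0.025475 = -0.070934/0.025475 = -2.784.
p-value = P(Z > -2.784) ≈ 0.9973, so at α = 0.1 we fail to reject H₀.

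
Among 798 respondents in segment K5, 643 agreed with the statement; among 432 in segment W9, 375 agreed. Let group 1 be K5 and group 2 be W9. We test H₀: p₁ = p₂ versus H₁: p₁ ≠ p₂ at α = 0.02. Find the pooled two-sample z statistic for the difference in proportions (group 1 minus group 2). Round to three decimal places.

z = -2.761

p̂₁ = 643/798 = 0.805764, p̂₂ = 375/432 = 0.868056.
Pooled p̂ = (643+375)/(798+432) = 1018/1230 = 0.827642.
SE = √(0.142651 × 0.00356795) = 0.022560.
z = (0.805764 − 0.868056)/0.022560 = -0.062292/0.022560 = -2.761.
p-value = 2·P(Z > 2.761) ≈ 0.0058; since p < α = 0.02, reject H₀.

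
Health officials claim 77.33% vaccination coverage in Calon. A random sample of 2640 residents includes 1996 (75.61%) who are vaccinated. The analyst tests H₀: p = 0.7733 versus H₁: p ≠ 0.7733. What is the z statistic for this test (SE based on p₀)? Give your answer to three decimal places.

z = -2.116

p̂ = 1996/2640 ≈ 0.7560606.
Standard error under H₀: √(0.7733×0.2267/2640) = 0.0081489.
z = (0.7560606 − 0.7733)/0.0081489 = -0.0172394/0.0081489 = -2.116.
Two-sided p-value ≈ 2·Φ(−2.116) = 0.0344.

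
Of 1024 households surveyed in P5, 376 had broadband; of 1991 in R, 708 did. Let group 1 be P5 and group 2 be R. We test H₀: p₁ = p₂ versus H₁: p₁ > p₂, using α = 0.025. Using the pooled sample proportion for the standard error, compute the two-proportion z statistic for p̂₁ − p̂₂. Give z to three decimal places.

p̂₁ = 376/1024 = 0.36719, p̂₂ = 708/1991 = 0.35560.
Pooled p̂ = (376+708)/(1024+1991) = 1084/3015 = 0.35954.
SE = √(0.23027 × 0.00147882) = 0.01845.
z = (0.36719 − 0.35560)/0.01845 = 0.01159/0.01845 = 0.628.
p-value = P(Z > 0.628) ≈ 0.2650; since p > α = 0.025, fail to reject H₀.

z = 0.628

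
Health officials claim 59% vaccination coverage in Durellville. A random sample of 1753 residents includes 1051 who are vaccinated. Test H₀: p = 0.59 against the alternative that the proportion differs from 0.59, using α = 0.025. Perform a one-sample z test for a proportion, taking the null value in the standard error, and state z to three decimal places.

z = 0.812

p̂ = 1051/1753 = 0.59954.
Under H₀, SE = √(0.59·0.41/1753) = √(0.000137992) = 0.01175.
z = (0.59954 − 0.59)/0.01175 = 0.00954/0.01175 = 0.812.
Two-sided p-value ≈ 2·Φ(−0.812) = 0.4165. With α = 0.025, fail to reject H₀.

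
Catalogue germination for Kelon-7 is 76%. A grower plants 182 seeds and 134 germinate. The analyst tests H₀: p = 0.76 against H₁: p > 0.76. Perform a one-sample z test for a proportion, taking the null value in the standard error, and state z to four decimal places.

z = -0.7498

p̂ = 134/182 = 0.736264.
Standard error under H₀: √(0.76×0.24/182) = 0.031658.
z = (0.736264 − 0.76)/0.031658 = -0.023736/0.031658 = -0.7498.
p-value = P(Z > -0.750) ≈ 0.7733.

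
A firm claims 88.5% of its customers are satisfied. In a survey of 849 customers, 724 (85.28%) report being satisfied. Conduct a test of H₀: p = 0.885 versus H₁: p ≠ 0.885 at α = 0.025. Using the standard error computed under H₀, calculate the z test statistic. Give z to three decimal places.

z = -2.944

p̂ = 724/849 = 0.852768.
SE = √(p₀(1−p₀)/n) = √(0.10177/849) = 0.010949.
z = (0.852768 − 0.885)/0.010949 = -0.032232/0.010949 = -2.944.
Two-sided p-value ≈ 2·Φ(−2.944) = 0.0032, so at α = 0.025 we reject H₀.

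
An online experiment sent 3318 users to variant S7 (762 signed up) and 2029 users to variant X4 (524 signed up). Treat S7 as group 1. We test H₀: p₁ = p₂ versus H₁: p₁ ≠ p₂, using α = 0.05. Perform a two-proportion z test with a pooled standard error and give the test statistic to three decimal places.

z = -2.374

p̂₁ = 762/3318 = 0.229656, p̂₂ = 524/2029 = 0.258255.
Pooled p̂ = (762+524)/(3318+2029) = 1286/5347 = 0.240509.
SE = √(p̂(1−p̂)(1/n₁+1/n₂)) = √(0.240509·0.759491·0.00079424) = √(0.000145079) = 0.012045.
z = (0.229656 − 0.258255)/0.012045 = -0.028599/0.012045 = -2.374.
Two-sided p-value ≈ 2·Φ(−2.374) = 0.0176. With α = 0.05, reject H₀.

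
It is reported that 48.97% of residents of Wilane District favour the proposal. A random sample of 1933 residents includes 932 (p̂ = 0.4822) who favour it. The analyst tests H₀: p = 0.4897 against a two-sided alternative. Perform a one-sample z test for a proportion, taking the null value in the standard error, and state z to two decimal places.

z = -0.66

p̂ = 932/1933 = 0.4822.
Standard error under H₀: √(0.4897×0.5103/1933) = 0.0114.
z = (0.4822 − 0.4897)/0.0114 = -0.0075/0.0114 = -0.66.
p-value = 2·P(Z > 0.664) ≈ 0.5068.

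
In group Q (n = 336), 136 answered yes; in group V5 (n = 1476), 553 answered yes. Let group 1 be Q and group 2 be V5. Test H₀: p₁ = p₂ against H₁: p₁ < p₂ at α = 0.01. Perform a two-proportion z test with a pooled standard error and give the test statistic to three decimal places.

z = 1.026

p̂₁ = 136/336 = 0.40476, p̂₂ = 553/1476 = 0.37466.
Pooled p̂ = (136+553)/(336+1476) = 689/1812 = 0.38024.
SE = √(p̂(1−p̂)(1/n₁+1/n₂)) = √(0.38024·0.61976·0.0036537) = √(0.000861024) = 0.02934.
z = (0.40476 − 0.37466)/0.02934 = 0.03010/0.02934 = 1.026.
p-value = P(Z < 1.026) ≈ 0.8475; since p > α = 0.01, fail to reject H₀.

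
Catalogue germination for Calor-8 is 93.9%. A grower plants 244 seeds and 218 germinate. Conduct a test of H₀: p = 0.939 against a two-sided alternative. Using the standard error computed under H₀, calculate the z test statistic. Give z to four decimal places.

z = -2.9734

p̂ = 218/244 = 0.8934426.
SE = √(p₀(1−p₀)/n) = √(0.057279/244) = 0.0153216.
z = (0.8934426 − 0.939)/0.0153216 = -0.0455574/0.0153216 = -2.9734.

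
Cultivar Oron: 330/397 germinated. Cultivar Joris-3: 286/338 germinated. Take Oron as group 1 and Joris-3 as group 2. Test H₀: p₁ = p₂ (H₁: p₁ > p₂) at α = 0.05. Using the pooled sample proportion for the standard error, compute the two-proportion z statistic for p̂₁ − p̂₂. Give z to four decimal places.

z = -0.5473

p̂₁ = 330/397 = 0.831234, p̂₂ = 286/338 = 0.846154.
Pooled p̂ = (330+286)/(397+338) = 616/735 = 0.838095.
SE = √(p̂(1−p̂)(1/n₁+1/n₂)) = √(0.838095·0.161905·0.00547747) = √(0.000743247) = 0.027263.
z = (0.831234 − 0.846154)/0.027263 = -0.014920/0.027263 = -0.5473.
p-value = P(Z > -0.547) ≈ 0.7079, so at α = 0.05 we fail to reject H₀.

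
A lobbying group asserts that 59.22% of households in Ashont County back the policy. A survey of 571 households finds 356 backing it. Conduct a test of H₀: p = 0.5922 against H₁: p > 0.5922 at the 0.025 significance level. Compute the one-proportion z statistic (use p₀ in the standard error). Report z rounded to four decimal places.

p̂ = 356/571 = 0.623468.
Under H₀, SE = √(0.5922·0.4078/571) = √(0.000422941) = 0.020566.
z = (0.623468 − 0.5922)/0.020566 = 0.031268/0.020566 = 1.5204.
p-value = P(Z > 1.520) ≈ 0.0642, so at α = 0.025 we fail to reject H₀.

z = 1.5204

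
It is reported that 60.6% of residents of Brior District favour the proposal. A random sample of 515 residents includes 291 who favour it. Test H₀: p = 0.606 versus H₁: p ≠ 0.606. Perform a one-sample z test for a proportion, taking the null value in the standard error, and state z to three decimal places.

p̂ = 291/515 ≈ 0.56505.
Under H₀, SE = √(0.606·0.394/515) = √(0.000463619) = 0.02153.
z = (0.56505 − 0.606)/0.02153 = -0.04095/0.02153 = -1.902.
Two-sided p-value ≈ 2·Φ(−1.902) = 0.0572.

z = -1.902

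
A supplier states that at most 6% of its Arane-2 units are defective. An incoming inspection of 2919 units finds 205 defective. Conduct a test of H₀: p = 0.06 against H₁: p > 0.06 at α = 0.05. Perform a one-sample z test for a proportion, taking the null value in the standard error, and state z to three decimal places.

p̂ = 205/2919 = 0.070230.
Standard error under H₀: √(0.06×0.94/2919) = 0.004396.
z = (0.070230 − 0.06)/0.004396 = 0.010230/0.004396 = 2.327.
p-value = P(Z > 2.327) ≈ 0.0100, so at α = 0.05 we reject H₀.

z = 2.327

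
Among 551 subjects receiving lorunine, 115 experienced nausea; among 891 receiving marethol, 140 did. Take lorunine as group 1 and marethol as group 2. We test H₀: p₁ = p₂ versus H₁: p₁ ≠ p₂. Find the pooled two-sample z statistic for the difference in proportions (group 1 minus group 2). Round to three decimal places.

z = 2.495

p̂₁ = 115/551 ≈ 0.208711, p̂₂ = 140/891 ≈ 0.157127.
Pooled p̂ = (115+140)/(551+891) = 255/1442 = 0.176838.
SE = √(0.145566 × 0.00293722) = 0.020678.
z = (0.208711 − 0.157127)/0.020678 = 0.051584/0.020678 = 2.495.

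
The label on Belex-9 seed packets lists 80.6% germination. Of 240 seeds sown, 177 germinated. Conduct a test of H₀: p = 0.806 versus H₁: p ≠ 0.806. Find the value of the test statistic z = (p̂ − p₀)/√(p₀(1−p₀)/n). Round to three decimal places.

p̂ = 177/240 = 0.73750.
SE = √(p₀(1−p₀)/n) = √(0.15636/240) = 0.02552.
z = (0.73750 − 0.806)/0.02552 = -0.06850/0.02552 = -2.684.
Two-sided p-value ≈ 2·Φ(−2.684) = 0.0073.

z = -2.684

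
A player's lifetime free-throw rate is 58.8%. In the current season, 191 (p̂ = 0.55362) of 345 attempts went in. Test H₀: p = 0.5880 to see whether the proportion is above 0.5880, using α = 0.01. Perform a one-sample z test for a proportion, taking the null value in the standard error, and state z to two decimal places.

p̂ = 191/345 = 0.5536.
Standard error under H₀: √(0.588×0.412/345) = 0.0265.
z = (0.5536 − 0.588)/0.0265 = -0.0344/0.0265 = -1.30.
p-value = P(Z > -1.297) ≈ 0.9027. With α = 0.01, fail to reject H₀.

z = -1.30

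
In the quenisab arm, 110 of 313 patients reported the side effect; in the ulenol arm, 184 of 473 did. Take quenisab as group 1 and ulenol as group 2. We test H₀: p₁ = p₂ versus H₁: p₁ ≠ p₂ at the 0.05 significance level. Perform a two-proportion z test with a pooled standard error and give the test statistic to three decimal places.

p̂₁ = 110/313 ≈ 0.35144, p̂₂ = 184/473 ≈ 0.38901.
Pooled p̂ = (110+184)/(313+473) = 294/786 = 0.37405.
SE = √(0.234136 × 0.00530905) = 0.03526.
z = (0.35144 − 0.38901)/0.03526 = -0.03757/0.03526 = -1.066.
p-value = 2·P(Z > 1.066) ≈ 0.2866, so at α = 0.05 we fail to reject H₀.

z = -1.066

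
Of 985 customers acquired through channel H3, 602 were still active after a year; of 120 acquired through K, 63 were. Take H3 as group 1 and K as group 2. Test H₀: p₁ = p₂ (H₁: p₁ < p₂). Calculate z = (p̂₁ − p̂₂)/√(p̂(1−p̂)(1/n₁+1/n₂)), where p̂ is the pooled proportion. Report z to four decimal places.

z = 1.8205

p̂₁ = 602/985 ≈ 0.611168, p̂₂ = 63/120 ≈ 0.525000.
Pooled p̂ = (602+63)/(985+120) = 665/1105 = 0.601810.
SE = √(p̂(1−p̂)(1/n₁+1/n₂)) = √(0.601810·0.398190·0.00934856) = √(0.00224024) = 0.047331.
z = (0.611168 − 0.525000)/0.047331 = 0.086168/0.047331 = 1.8205.
p-value = P(Z < 1.821) ≈ 0.9657.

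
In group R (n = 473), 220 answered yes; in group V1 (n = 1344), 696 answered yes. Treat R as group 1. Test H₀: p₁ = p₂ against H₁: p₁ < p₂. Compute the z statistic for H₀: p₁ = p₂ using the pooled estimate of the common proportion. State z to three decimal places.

p̂₁ = 220/473 = 0.46512, p̂₂ = 696/1344 = 0.51786.
Pooled p̂ = (220+696)/(473+1344) = 916/1817 = 0.50413.
SE = √(p̂(1−p̂)(1/n₁+1/n₂)) = √(0.50413·0.49587·0.00285821) = √(0.000714504) = 0.02673.
z = (0.46512 − 0.51786)/0.02673 = -0.05274/0.02673 = -1.973.

z = -1.973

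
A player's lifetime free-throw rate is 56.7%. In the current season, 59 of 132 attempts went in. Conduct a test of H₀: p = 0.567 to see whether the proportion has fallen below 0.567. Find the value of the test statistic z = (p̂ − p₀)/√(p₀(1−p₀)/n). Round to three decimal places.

z = -2.783

p̂ = 59/132 ≈ 0.44697.
SE = √(p₀(1−p₀)/n) = √(0.24551/132) = 0.04313.
z = (0.44697 − 0.567)/0.04313 = -0.12003/0.04313 = -2.783.
p-value = P(Z < -2.783) ≈ 0.0027.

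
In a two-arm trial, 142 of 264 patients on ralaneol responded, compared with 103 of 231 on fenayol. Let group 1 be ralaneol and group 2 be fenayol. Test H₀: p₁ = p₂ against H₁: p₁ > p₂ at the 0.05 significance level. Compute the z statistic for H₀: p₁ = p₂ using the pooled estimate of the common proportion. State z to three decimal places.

p̂₁ = 142/264 = 0.53788, p̂₂ = 103/231 = 0.44589.
Pooled p̂ = (142+103)/(264+231) = 245/495 = 0.49495.
SE = √(0.249974 × 0.00811688) = 0.04504.
z = (0.53788 − 0.44589)/0.04504 = 0.09199/0.04504 = 2.042.
p-value = P(Z > 2.042) ≈ 0.0206; since p < α = 0.05, reject H₀.

z = 2.042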